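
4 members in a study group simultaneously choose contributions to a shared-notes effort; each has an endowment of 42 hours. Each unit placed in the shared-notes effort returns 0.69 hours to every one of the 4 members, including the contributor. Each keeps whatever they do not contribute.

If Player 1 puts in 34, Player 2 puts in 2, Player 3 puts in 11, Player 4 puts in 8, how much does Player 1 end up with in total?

Total contributed: 34 + 2 + 11 + 8 = 55.
Each receives 0.69 × 55 = 37.95 from the shared-notes effort.
Player 1 keeps 42 − 34 = 8, so Player 1's payoff is 8 + 37.95 = 45.95.

45.95 hours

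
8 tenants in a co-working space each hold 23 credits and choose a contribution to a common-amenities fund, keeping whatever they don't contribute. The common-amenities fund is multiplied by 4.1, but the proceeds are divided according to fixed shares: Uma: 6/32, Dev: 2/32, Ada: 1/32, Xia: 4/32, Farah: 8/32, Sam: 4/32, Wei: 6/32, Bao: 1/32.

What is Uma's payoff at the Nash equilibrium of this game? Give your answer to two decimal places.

For player j, contributing a unit is worthwhile iff 4.1 × (j's share) ≥ 1, i.e. iff j's share is at least 0.2439.
Farah alone (share 8/32) is above the threshold, contributing 23; the remaining 7 contribute 0. Total contributed: 23.
Uma keeps 23 and receives 4.1 × 23 × 6/32 = 17.68 from the common-amenities fund, for a payoff of 40.68.

40.68 credits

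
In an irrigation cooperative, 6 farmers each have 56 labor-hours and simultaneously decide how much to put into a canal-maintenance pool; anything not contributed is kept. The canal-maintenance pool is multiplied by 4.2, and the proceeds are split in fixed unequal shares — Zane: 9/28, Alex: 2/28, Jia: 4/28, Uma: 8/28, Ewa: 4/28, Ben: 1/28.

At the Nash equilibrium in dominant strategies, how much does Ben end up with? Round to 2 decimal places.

72.80 labor-hours

A player with share s gets back 4.2·s per unit contributed, so full contribution is dominant for anyone with s > 1/4.2 = 0.2381 and zero contribution is dominant for anyone below.
The shares above 0.2381 belong to Zane and Uma, contributing 56 each; the remaining 4 contribute 0. Total contributed: 112.
Ben keeps 56 and receives 4.2 × 112 × 1/28 = 16.80 from the canal-maintenance pool, for a payoff of 72.80.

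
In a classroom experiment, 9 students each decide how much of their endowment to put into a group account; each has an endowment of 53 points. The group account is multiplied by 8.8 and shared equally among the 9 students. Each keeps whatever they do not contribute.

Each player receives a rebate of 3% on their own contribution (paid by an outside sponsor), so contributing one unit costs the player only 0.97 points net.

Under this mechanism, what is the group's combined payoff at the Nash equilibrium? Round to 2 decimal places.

4211.91 points

The effective private return per unit is now (8.8/9) / 0.97 = 1.0080 > 1, so every player's dominant strategy flips to full contribution.
So the Nash equilibrium is full contribution by all 9; the group earns 9 × (53 × 0.03 + 8.8 × 53) = 4211.91.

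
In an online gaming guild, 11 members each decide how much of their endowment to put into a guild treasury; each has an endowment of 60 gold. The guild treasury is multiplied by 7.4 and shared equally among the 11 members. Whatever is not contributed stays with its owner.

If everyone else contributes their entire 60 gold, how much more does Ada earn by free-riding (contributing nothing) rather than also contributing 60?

19.64 gold

Switching from a contribution of 60 to 0 lets Ada keep an extra 60 gold, but lowers the guild treasury by 60, which costs Ada their own share of that drop: 7.4/11 × 60 = 40.36.
Net gain = 60 − 40.36 = 19.64. The private return per contributed unit (0.6727) is below 1, so free-riding is indeed the best response regardless of what the others do.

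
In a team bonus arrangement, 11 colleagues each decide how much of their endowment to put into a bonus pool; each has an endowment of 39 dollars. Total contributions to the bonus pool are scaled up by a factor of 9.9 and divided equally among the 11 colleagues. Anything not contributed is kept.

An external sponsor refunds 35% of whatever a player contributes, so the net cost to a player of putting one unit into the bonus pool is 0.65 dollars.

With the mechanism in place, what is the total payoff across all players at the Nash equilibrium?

4397.25 dollars

The effective private return per unit is now (9.9/11) / 0.65 = 1.3846 > 1, so every player's dominant strategy flips to full contribution.
At the Nash equilibrium everyone contributes 39. Group total payoff = 11 × (39 × 0.35 + 9.9 × 39) = 4397.25.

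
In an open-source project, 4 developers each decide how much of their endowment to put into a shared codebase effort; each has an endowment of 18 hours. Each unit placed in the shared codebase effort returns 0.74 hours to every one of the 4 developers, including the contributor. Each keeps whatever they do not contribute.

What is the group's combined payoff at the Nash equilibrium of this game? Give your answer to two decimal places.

The private return per contributed unit is 0.74 < 1, so contributing 0 is dominant for every player. At the Nash equilibrium everyone keeps their 18, and the group total is 4 × 18 = 72.

72.00 hours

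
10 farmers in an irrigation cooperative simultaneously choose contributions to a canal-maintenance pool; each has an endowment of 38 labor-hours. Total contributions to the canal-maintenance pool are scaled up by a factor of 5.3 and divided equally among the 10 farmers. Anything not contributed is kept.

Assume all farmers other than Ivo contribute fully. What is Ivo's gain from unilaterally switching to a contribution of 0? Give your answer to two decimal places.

Switching from a contribution of 38 to 0 lets Ivo keep an extra 38 labor-hours, but lowers the canal-maintenance pool by 38, which costs Ivo their own share of that drop: 5.3/10 × 38 = 20.14.
Net gain = 38 − 20.14 = 17.86. The private return per contributed unit (0.5300) is below 1, so free-riding is indeed the best response regardless of what the others do.

17.86 labor-hours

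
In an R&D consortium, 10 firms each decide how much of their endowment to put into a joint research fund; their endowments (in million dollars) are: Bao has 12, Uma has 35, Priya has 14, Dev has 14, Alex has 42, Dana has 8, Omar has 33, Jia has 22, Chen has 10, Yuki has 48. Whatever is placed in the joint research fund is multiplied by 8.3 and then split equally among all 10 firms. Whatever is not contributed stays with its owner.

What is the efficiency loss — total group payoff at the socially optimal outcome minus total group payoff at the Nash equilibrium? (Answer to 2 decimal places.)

The private return per contributed unit is 8.3/10 = 0.8300 < 1 for every player regardless of endowment, so the Nash equilibrium is zero contribution and the group total is Σ E_j = 12 + 35 + 14 + 14 + 42 + 8 + 33 + 22 + 10 + 48 = 238.
Each contributed unit returns 8.300 to the group, so the social optimum is full contribution by everyone: group total = 8.300 × 238 = 1975.40.
Efficiency loss = (8.300 − 1) × 238 = 1737.40.

1737.40 million dollars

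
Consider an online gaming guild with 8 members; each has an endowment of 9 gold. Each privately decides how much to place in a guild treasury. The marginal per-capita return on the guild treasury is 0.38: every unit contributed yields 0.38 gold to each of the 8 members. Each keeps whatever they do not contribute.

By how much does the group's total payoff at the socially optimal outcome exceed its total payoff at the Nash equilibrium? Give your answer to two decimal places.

The private return per contributed unit is 0.38 < 1, so contributing 0 is dominant for every player. At the Nash equilibrium everyone keeps their 9, and the group total is 8 × 9 = 72.
Each contributed unit returns 3.040 to the group as a whole (0.38 to each of 8 players), which exceeds 1, so the social optimum is full contribution: group total = 3.040 × 72 = 218.88.
Efficiency loss = 218.88 − 72 = 146.88.

146.88 gold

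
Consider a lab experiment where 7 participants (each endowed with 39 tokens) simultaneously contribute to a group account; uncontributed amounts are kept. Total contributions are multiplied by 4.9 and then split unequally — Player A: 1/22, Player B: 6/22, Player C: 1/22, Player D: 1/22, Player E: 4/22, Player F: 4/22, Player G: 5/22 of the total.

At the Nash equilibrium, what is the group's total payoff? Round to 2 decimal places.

Each unit j contributes comes back to j as 4.9 × (j's share), so j prefers to contribute only if that share exceeds 1/4.9 = 0.2041; otherwise keeping the unit dominates.
Player B and Player G clear that bar, contributing 39 each; the remaining 5 contribute 0. Total contributed: 78.
The group account pays out 4.9 × 78 = 382.20 in total (split across the unequal shares, but the aggregate is all that matters for the group sum).
The 5 free-riders keep 39 each, adding 195. Group total = 195 + 382.20 = 577.20.

577.20 tokens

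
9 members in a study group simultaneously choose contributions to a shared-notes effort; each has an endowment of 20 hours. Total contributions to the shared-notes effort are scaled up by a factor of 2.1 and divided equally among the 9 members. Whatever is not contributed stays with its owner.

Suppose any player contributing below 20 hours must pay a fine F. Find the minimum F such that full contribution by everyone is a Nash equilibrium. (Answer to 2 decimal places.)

Given the others contribute fully, the best deviation is to contribute 0 (any partial contribution still incurs the fine and gives up units whose private return 0.2333 is below 1).
Deviating from 20 to 0 saves 20 hours but forfeits the deviator's share of the drop in the shared-notes effort: 2.1/9 × 20 = 4.67.
So the deviation gain is 20 − 4.67 = 15.33, and the fine must be at least 15.33 hours to wipe it out.

15.33 hours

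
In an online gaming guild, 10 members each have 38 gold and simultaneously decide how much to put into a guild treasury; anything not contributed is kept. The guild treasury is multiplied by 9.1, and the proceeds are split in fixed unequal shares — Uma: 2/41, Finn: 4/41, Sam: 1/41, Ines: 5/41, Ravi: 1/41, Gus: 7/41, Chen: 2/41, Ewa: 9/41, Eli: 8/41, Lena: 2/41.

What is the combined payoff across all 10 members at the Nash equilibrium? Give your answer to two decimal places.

For player j, contributing a unit is worthwhile iff 9.1 × (j's share) ≥ 1, i.e. iff j's share is at least 0.1099.
Ines, Gus, Ewa and Eli clear that bar, contributing 38 each; the remaining 6 contribute 0. Total contributed: 152.
The guild treasury pays out 9.1 × 152 = 1383.20 in total (split across the unequal shares, but the aggregate is all that matters for the group sum).
The 6 free-riders keep 38 each, adding 228. Group total = 228 + 1383.20 = 1611.20.

1611.20 gold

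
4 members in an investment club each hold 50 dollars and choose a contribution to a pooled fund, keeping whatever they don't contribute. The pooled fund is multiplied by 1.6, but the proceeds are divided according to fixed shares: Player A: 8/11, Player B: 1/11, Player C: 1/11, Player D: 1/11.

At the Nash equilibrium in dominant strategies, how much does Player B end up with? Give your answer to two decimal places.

Each unit j contributes comes back to j as 1.6 × (j's share), so j prefers to contribute only if that share exceeds 1/1.6 = 0.6250; otherwise keeping the unit dominates.
Only Player A (8/11) clears that bar, contributing 50; the remaining 3 contribute 0. Total contributed: 50.
Player B keeps 50 and receives 1.6 × 50 × 1/11 = 7.27 from the pooled fund, for a payoff of 57.27.

57.27 dollars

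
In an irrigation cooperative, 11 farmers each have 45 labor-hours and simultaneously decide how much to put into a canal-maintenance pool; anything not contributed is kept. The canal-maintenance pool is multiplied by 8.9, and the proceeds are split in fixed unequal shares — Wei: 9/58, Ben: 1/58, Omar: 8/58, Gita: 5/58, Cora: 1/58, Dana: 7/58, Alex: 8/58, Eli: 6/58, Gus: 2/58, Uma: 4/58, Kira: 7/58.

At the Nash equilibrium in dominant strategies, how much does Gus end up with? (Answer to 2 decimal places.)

114.05 labor-hours

Each unit j contributes comes back to j as 8.9 × (j's share), so j prefers to contribute only if that share exceeds 1/8.9 = 0.1124; otherwise keeping the unit dominates.
Wei, Omar, Dana, Alex and Kira clear that bar, contributing 45 each; the remaining 6 contribute 0. Total contributed: 225.
Gus keeps 45 and receives 8.9 × 225 × 2/58 = 69.05 from the canal-maintenance pool, for a payoff of 114.05.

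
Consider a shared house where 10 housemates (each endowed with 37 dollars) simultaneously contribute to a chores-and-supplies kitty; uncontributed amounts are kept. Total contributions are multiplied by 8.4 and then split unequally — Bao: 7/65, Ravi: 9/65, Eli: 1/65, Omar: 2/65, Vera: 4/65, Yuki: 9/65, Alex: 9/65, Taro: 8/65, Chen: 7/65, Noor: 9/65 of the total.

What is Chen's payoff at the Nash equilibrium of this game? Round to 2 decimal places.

A player with share s gets back 8.4·s per unit contributed, so full contribution is dominant for anyone with s > 1/8.4 = 0.1190 and zero contribution is dominant for anyone below.
Ravi, Yuki, Alex, Taro and Noor are above the threshold, contributing 37 each; the remaining 5 contribute 0. Total contributed: 185.
Chen keeps 37 and receives 8.4 × 185 × 7/65 = 167.35 from the chores-and-supplies kitty, for a payoff of 204.35.

204.35 dollars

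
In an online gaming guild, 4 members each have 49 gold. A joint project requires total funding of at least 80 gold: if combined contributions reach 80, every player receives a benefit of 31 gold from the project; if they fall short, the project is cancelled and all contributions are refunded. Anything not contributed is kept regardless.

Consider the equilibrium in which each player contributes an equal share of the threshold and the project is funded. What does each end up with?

Equal share of the threshold: 80/4 = 20.
At this profile no one gains by cutting their contribution: any cut drops the total below 80, the project is cancelled, contributions are refunded, and the deviator ends with 49, which is less than 49 − 20 + 31 = 60. Contributing more than 20 just wastes the excess. So contributing exactly 20 is a best response.
Each player's payoff: 49 − 20 + 31 = 60.

60 gold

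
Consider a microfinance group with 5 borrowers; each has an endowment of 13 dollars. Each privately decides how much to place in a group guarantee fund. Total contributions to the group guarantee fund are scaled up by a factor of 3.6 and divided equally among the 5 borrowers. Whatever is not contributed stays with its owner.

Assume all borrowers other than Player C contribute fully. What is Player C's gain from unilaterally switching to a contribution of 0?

3.64 dollars

Switching from a contribution of 13 to 0 lets Player C keep an extra 13 dollars, but lowers the group guarantee fund by 13, which costs Player C their own share of that drop: 3.6/5 × 13 = 9.36.
Net gain = 13 − 9.36 = 3.64. The private return per contributed unit (0.7200) is below 1, so free-riding is indeed the best response regardless of what the others do.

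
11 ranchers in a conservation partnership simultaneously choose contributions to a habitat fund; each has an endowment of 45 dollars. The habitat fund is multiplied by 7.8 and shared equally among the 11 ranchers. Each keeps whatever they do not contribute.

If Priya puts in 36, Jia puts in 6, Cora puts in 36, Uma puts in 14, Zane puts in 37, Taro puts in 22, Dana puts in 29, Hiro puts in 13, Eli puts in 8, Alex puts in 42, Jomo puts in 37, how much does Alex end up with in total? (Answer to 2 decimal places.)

Total contributed: 36 + 6 + 36 + 14 + 37 + 22 + 29 + 13 + 8 + 42 + 37 = 280.
Each receives 7.8 × 280 / 11 = 198.55 from the habitat fund.
Alex keeps 45 − 42 = 3, so Alex's payoff is 3 + 198.55 = 201.55.

201.55 dollars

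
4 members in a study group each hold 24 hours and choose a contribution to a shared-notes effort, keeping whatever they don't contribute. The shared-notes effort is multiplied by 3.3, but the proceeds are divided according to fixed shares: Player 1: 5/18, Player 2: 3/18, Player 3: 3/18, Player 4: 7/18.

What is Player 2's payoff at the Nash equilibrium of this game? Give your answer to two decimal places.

Player j's private return per contributed unit is 3.3 × (j's share). Contributing is weakly dominant for j when that share is at least 1/3.3 = 0.3030, and contributing 0 is dominant otherwise.
Only Player 4 (7/18) clears that bar, contributing 24; the remaining 3 contribute 0. Total contributed: 24.
Player 2 keeps 24 and receives 3.3 × 24 × 3/18 = 13.20 from the shared-notes effort, for a payoff of 37.20.

37.20 hours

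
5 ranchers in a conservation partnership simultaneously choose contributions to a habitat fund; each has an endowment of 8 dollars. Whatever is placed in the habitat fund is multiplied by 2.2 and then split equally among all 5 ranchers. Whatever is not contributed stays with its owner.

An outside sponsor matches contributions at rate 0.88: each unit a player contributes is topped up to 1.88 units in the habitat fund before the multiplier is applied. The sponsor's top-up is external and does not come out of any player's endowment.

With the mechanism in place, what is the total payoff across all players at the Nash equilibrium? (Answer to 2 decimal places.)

40.00 dollars

With the mechanism, a contributed unit returns 2.2 × 1.88 / 5 = 0.8272 per unit of net cost — still below 1 — so contributing 0 remains dominant for every player.
At the Nash equilibrium no one contributes; group total payoff = 5 × 8 = 40.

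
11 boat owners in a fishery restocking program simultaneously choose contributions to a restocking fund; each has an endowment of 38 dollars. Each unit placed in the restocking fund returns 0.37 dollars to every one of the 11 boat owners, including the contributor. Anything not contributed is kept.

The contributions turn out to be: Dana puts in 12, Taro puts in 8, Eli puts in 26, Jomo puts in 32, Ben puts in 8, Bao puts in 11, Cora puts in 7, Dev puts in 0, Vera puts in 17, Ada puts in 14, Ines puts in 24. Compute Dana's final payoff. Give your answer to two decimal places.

84.83 dollars

Total contributed: 12 + 8 + 26 + 32 + 8 + 11 + 7 + 0 + 17 + 14 + 24 = 159.
Each receives 0.37 × 159 = 58.83 from the restocking fund.
Dana keeps 38 − 12 = 26, so Dana's payoff is 26 + 58.83 = 84.83.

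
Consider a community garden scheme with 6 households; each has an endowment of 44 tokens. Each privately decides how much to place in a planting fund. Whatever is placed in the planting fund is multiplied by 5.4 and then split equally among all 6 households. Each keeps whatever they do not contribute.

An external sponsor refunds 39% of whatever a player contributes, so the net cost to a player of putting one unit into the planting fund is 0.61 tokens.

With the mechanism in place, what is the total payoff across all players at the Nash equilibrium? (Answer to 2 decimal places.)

With the mechanism, a contributed unit returns (5.4/6) / 0.61 = 1.4754 per unit of net cost to the contributor — now above 1 — so contributing fully is weakly dominant for every player.
At the Nash equilibrium everyone contributes 44. Group total payoff = 6 × (44 × 0.39 + 5.4 × 44) = 1528.56.

1528.56 tokens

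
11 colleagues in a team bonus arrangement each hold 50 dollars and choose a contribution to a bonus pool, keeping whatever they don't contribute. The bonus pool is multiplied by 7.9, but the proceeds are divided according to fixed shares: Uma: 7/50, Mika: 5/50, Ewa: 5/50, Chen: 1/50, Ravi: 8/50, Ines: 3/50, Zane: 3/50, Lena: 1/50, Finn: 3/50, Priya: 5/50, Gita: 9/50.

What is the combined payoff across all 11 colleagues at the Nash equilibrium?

1585.00 dollars

A player with share s gets back 7.9·s per unit contributed, so full contribution is dominant for anyone with s > 1/7.9 = 0.1266 and zero contribution is dominant for anyone below.
Uma, Ravi and Gita are above the threshold, contributing 50 each; the remaining 8 contribute 0. Total contributed: 150.
The bonus pool pays out 7.9 × 150 = 1185.00 in total (split across the unequal shares, but the aggregate is all that matters for the group sum).
The 8 free-riders keep 50 each, adding 400. Group total = 400 + 1185.00 = 1585.00.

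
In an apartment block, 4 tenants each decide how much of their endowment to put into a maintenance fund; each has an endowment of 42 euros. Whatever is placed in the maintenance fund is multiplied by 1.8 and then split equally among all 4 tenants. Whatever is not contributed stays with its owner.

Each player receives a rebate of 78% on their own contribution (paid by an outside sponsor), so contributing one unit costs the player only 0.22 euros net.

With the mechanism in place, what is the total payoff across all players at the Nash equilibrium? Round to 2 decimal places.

433.44 euros

The effective private return per unit is now (1.8/4) / 0.22 = 2.0455 > 1, so every player's dominant strategy flips to full contribution.
At the Nash equilibrium everyone contributes 42. Group total payoff = 4 × (42 × 0.78 + 1.8 × 42) = 433.44.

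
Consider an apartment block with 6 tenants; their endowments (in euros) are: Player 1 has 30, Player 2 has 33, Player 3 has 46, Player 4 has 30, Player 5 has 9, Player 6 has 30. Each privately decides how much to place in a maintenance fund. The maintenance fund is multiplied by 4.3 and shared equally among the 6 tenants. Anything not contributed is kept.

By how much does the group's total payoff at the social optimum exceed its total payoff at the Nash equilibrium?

The private return per contributed unit is 4.3/6 = 0.7167 < 1 for every player regardless of endowment, so the Nash equilibrium is zero contribution and the group total is Σ E_j = 30 + 33 + 46 + 30 + 9 + 30 = 178.
Each contributed unit returns 4.300 to the group, so the social optimum is full contribution by everyone: group total = 4.300 × 178 = 765.40.
Efficiency loss = (4.300 − 1) × 178 = 587.40.

587.40 euros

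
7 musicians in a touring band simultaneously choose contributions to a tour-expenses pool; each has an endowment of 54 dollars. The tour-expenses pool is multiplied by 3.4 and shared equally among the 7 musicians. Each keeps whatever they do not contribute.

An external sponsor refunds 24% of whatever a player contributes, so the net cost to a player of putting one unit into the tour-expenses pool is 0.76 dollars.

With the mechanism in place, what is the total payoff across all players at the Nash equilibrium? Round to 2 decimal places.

378.00 dollars

The effective private return is (3.4/7) / 0.76 = 0.6391, which is still under 1, so the mechanism doesn't change anyone's dominant strategy: zero contribution.
At the Nash equilibrium no one contributes; group total payoff = 7 × 54 = 378.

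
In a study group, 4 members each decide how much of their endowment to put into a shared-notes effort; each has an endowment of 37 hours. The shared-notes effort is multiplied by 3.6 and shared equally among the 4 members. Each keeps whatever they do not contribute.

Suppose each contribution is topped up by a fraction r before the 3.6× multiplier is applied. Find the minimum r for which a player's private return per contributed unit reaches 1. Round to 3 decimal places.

0.111

With matching at rate r, one contributed unit becomes (1 + r) in the shared-notes effort and returns 3.6 × (1 + r) / 4 to the contributor.
Setting this equal to 1: 1 + r = 4/3.6 = 1.1111.
So the minimum matching rate is r = 1.1111 − 1 = 0.111.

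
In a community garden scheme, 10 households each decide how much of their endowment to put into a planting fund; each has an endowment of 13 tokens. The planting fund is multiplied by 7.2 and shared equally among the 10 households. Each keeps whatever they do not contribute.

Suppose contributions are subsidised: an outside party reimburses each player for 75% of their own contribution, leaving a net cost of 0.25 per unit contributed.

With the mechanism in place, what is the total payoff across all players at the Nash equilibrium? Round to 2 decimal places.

The effective private return per unit is now (7.2/10) / 0.25 = 2.8800 > 1, so every player's dominant strategy flips to full contribution.
At the Nash equilibrium everyone contributes 13. Group total payoff = 10 × (13 × 0.75 + 7.2 × 13) = 1033.50.

1033.50 tokens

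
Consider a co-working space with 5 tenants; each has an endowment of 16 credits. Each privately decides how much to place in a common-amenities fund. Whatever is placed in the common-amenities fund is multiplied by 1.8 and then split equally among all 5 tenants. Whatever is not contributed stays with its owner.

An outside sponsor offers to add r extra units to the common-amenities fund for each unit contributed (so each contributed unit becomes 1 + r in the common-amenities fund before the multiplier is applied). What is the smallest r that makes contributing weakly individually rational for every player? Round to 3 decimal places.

1.778

With matching at rate r, one contributed unit becomes (1 + r) in the common-amenities fund and returns 1.8 × (1 + r) / 5 to the contributor.
Setting this equal to 1: 1 + r = 5/1.8 = 2.7778.
So the minimum matching rate is r = 2.7778 − 1 = 1.778.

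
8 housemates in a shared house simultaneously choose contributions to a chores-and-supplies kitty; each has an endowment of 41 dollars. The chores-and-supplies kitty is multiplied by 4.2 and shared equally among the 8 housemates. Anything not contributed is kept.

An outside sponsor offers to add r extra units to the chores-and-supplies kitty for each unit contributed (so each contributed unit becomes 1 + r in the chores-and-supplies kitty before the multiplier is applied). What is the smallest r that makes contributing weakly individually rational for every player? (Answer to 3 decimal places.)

0.905

With matching at rate r, one contributed unit becomes (1 + r) in the chores-and-supplies kitty and returns 4.2 × (1 + r) / 8 to the contributor.
Setting this equal to 1: 1 + r = 8/4.2 = 1.9048.
So the minimum matching rate is r = 1.9048 − 1 = 0.905.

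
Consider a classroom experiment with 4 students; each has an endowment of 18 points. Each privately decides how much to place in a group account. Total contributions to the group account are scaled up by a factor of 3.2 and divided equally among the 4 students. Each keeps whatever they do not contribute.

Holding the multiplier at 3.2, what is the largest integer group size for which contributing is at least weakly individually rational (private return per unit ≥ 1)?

Private return per unit is 3.2/(group size), which is ≥ 1 whenever the group size is ≤ 3.2.
The largest such integer is 3.

3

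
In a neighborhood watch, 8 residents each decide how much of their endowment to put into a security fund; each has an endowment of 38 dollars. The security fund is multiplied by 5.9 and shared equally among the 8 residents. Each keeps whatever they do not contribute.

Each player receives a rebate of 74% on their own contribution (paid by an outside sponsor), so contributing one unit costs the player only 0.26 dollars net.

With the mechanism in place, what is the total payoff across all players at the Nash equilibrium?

2018.56 dollars

With the mechanism, a contributed unit returns (5.9/8) / 0.26 = 2.8365 per unit of net cost to the contributor — now above 1 — so contributing fully is weakly dominant for every player.
At the Nash equilibrium everyone contributes 38. Group total payoff = 8 × (38 × 0.74 + 5.9 × 38) = 2018.56.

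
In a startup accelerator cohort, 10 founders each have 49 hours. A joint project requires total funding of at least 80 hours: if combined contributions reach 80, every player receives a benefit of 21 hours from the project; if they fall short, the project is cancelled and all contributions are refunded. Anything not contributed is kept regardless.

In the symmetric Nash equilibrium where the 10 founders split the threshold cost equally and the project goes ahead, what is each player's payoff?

Equal share of the threshold: 80/10 = 8.
At this profile no one gains by cutting their contribution: any cut drops the total below 80, the project is cancelled, contributions are refunded, and the deviator ends with 49, which is less than 49 − 8 + 21 = 62. Contributing more than 8 just wastes the excess. So contributing exactly 8 is a best response.
Each player's payoff: 49 − 8 + 21 = 62.

62 hours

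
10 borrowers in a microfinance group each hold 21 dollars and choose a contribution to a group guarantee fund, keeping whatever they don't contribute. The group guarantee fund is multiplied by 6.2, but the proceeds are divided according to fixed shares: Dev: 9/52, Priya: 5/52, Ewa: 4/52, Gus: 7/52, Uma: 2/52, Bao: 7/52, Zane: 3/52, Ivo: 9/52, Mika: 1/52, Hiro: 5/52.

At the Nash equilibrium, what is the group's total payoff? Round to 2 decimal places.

428.40 dollars

For player j, contributing a unit is worthwhile iff 6.2 × (j's share) ≥ 1, i.e. iff j's share is at least 0.1613.
The shares above 0.1613 belong to Dev and Ivo, contributing 21 each; the remaining 8 contribute 0. Total contributed: 42.
The group guarantee fund pays out 6.2 × 42 = 260.40 in total (split across the unequal shares, but the aggregate is all that matters for the group sum).
The 8 free-riders keep 21 each, adding 168. Group total = 168 + 260.40 = 428.40.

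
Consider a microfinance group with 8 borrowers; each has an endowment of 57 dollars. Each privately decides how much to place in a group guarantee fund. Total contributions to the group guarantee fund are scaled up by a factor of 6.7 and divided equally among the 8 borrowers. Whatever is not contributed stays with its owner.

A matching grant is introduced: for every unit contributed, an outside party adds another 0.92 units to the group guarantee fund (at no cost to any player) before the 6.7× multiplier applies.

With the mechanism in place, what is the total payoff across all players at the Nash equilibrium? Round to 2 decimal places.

5865.98 dollars

The effective private return per unit is now 6.7 × 1.92 / 8 = 1.6080 > 1, so every player's dominant strategy flips to full contribution.
So the Nash equilibrium is full contribution by all 8; the group earns 6.7 × 1.92 × 456 = 5865.98.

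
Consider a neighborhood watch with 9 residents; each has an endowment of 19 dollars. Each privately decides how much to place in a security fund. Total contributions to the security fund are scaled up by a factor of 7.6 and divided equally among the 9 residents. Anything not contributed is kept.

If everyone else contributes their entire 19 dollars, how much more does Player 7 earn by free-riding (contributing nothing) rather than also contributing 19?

Switching from a contribution of 19 to 0 lets Player 7 keep an extra 19 dollars, but lowers the security fund by 19, which costs Player 7 their own share of that drop: 7.6/9 × 19 = 16.04.
Net gain = 19 − 16.04 = 2.96. The private return per contributed unit (0.8444) is below 1, so free-riding is indeed the best response regardless of what the others do.

2.96 dollars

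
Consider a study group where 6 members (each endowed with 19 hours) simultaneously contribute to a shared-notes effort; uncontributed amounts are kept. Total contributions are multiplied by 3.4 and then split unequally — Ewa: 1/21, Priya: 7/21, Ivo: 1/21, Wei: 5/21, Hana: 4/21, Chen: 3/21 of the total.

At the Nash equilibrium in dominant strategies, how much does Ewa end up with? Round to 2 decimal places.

A player with share s gets back 3.4·s per unit contributed, so full contribution is dominant for anyone with s > 1/3.4 = 0.2941 and zero contribution is dominant for anyone below.
Priya alone (share 7/21) is above the threshold, contributing 19; the remaining 5 contribute 0. Total contributed: 19.
Ewa keeps 19 and receives 3.4 × 19 × 1/21 = 3.08 from the shared-notes effort, for a payoff of 22.08.

22.08 hours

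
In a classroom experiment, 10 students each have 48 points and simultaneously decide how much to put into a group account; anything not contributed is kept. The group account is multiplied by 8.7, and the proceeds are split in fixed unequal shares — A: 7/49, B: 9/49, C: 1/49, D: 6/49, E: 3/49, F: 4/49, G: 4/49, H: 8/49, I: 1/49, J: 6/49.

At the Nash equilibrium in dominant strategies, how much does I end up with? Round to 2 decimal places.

90.61 points

A player with share s gets back 8.7·s per unit contributed, so full contribution is dominant for anyone with s > 1/8.7 = 0.1149 and zero contribution is dominant for anyone below.
A, B, D, H and J clear that bar, contributing 48 each; the remaining 5 contribute 0. Total contributed: 240.
I keeps 48 and receives 8.7 × 240 × 1/49 = 42.61 from the group account, for a payoff of 90.61.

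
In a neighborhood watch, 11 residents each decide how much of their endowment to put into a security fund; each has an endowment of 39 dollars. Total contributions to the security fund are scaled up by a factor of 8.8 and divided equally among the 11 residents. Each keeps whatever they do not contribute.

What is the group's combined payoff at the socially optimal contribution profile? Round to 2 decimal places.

Each contributed unit returns 8.800 to the group as a whole (0.8000 to each of 11 players), which exceeds 1, so the social optimum is full contribution: group total = 8.800 × 429 = 3775.20.

3775.20 dollars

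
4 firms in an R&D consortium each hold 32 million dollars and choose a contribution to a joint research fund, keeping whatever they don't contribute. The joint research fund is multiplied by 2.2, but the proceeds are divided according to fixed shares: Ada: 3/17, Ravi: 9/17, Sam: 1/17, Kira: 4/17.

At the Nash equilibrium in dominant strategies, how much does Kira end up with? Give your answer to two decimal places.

Player j's private return per contributed unit is 2.2 × (j's share). Contributing is weakly dominant for j when that share is at least 1/2.2 = 0.4545, and contributing 0 is dominant otherwise.
Ravi alone (share 9/17) is above the threshold, contributing 32; the remaining 3 contribute 0. Total contributed: 32.
Kira keeps 32 and receives 2.2 × 32 × 4/17 = 16.56 from the joint research fund, for a payoff of 48.56.

48.56 million dollars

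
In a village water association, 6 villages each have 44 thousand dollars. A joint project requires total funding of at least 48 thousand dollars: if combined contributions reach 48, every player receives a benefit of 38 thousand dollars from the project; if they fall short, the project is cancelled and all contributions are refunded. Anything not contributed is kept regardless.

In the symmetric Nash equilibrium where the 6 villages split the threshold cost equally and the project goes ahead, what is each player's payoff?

Equal share of the threshold: 48/6 = 8.
At this profile no one gains by cutting their contribution: any cut drops the total below 48, the project is cancelled, contributions are refunded, and the deviator ends with 44, which is less than 44 − 8 + 38 = 74. Contributing more than 8 just wastes the excess. So contributing exactly 8 is a best response.
Each player's payoff: 44 − 8 + 38 = 74.

74 thousand dollars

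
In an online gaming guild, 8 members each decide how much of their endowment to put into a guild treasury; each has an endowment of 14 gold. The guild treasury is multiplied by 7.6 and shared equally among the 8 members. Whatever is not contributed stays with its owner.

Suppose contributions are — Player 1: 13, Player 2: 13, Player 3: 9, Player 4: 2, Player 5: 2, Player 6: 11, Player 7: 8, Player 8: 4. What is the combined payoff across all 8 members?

521.20 gold

Total contributed: 13 + 13 + 9 + 2 + 2 + 11 + 8 + 4 = 62; total kept: 8 × 14 − 62 = 50.
The guild treasury pays out 7.6 × 62 = 471.20 in aggregate.
Group total = 50 + 471.20 = 521.20.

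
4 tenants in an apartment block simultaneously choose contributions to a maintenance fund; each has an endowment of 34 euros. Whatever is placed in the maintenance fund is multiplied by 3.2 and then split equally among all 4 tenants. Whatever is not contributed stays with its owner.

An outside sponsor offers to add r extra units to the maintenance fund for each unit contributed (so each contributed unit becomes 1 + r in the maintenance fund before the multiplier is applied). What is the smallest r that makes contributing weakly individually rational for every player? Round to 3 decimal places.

With matching at rate r, one contributed unit becomes (1 + r) in the maintenance fund and returns 3.2 × (1 + r) / 4 to the contributor.
Setting this equal to 1: 1 + r = 4/3.2 = 1.2500.
So the minimum matching rate is r = 1.2500 − 1 = 0.250.

0.250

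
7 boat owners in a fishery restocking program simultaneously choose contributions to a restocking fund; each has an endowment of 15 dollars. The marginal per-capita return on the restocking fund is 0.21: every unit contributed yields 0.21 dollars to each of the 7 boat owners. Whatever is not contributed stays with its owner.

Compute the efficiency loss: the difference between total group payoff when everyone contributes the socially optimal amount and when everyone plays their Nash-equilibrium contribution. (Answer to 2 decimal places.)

49.35 dollars

The private return per contributed unit is 0.21 < 1, so contributing 0 is dominant for every player. At the Nash equilibrium everyone keeps their 15, and the group total is 7 × 15 = 105.
Each contributed unit returns 1.470 to the group as a whole (0.21 to each of 7 players), which exceeds 1, so the social optimum is full contribution: group total = 1.470 × 105 = 154.35.
Efficiency loss = 154.35 − 105 = 49.35.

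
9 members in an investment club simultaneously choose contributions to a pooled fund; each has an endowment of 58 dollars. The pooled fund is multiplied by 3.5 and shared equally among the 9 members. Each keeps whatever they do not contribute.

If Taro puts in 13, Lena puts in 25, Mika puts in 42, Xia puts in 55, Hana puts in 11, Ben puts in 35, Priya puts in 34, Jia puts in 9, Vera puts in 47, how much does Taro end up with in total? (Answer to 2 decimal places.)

150.39 dollars

Total contributed: 13 + 25 + 42 + 55 + 11 + 35 + 34 + 9 + 47 = 271.
Each receives 3.5 × 271 / 9 = 105.39 from the pooled fund.
Taro keeps 58 − 13 = 45, so Taro's payoff is 45 + 105.39 = 150.39.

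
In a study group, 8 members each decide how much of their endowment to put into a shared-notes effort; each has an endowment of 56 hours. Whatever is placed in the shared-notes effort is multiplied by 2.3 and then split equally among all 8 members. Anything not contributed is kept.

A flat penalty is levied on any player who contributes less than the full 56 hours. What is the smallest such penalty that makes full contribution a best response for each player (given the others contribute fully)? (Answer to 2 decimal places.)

39.90 hours

Given the others contribute fully, the best deviation is to contribute 0 (any partial contribution still incurs the fine and gives up units whose private return 0.2875 is below 1).
Deviating from 56 to 0 saves 56 hours but forfeits the deviator's share of the drop in the shared-notes effort: 2.3/8 × 56 = 16.10.
So the deviation gain is 56 − 16.10 = 39.90, and the fine must be at least 39.90 hours to wipe it out.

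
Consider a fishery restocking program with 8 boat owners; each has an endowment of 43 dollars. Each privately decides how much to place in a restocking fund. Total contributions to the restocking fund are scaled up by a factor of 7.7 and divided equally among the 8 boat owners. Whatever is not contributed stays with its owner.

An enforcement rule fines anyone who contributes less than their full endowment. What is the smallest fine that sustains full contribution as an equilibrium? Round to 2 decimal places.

Given the others contribute fully, the best deviation is to contribute 0 (any partial contribution still incurs the fine and gives up units whose private return 0.9625 is below 1).
Deviating from 43 to 0 saves 43 dollars but forfeits the deviator's share of the drop in the restocking fund: 7.7/8 × 43 = 41.39.
So the deviation gain is 43 − 41.39 = 1.61, and the fine must be at least 1.61 dollars to wipe it out.

1.61 dollars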